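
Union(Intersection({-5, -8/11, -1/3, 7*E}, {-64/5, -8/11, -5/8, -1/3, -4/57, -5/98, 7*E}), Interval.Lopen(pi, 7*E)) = Union({-8/11, -1/3}, Interval.Lopen(pi, 7*E))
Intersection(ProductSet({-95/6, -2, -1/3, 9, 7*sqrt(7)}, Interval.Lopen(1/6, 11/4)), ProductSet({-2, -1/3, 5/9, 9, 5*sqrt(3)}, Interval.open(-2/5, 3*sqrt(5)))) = ProductSet({-2, -1/3, 9}, Interval.Lopen(1/6, 11/4))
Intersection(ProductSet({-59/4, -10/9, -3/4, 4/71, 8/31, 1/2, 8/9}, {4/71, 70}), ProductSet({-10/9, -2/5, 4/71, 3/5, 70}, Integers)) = ProductSet({-10/9, 4/71}, {70})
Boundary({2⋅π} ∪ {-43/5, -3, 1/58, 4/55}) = {-43/5, -3, 1/58, 4/55, 2⋅π}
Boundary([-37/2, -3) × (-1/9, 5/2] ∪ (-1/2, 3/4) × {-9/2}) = ([-1/2, 3/4] × {-9/2}) ∪ ({-37/2, -3} × [-1/9, 5/2]) ∪ ([-37/2, -3] × {-1/9, 5/2})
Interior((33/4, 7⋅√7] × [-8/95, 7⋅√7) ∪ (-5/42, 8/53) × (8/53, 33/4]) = ((-5/42, 8/53) × (8/53, 33/4)) ∪ ((33/4, 7⋅√7) × (-8/95, 7⋅√7))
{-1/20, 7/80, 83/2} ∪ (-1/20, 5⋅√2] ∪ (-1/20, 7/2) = [-1/20, 5⋅√2] ∪ {83/2}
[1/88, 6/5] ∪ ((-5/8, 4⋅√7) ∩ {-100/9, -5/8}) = [1/88, 6/5]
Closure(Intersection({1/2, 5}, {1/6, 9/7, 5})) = {5}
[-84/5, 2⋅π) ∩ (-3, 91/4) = (-3, 2⋅π)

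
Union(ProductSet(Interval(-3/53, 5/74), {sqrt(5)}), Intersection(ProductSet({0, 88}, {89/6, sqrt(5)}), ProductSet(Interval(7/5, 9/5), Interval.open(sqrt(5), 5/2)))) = ProductSet(Interval(-3/53, 5/74), {sqrt(5)})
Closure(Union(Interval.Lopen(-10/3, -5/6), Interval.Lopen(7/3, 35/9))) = Union(Interval(-10/3, -5/6), Interval(7/3, 35/9))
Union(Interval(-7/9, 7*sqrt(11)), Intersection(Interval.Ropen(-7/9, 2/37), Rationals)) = Union(Intersection(Interval.Ropen(-7/9, 2/37), Rationals), Interval(-7/9, 7*sqrt(11)))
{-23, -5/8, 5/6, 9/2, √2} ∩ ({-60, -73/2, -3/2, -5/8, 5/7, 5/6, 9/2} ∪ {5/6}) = {-5/8, 5/6, 9/2}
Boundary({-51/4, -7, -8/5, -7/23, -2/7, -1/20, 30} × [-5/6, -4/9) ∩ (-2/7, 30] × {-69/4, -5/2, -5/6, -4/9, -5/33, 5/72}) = {-1/20, 30} × {-5/6}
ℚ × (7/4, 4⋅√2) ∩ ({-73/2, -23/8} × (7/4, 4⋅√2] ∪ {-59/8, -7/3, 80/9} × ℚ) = ({-73/2, -23/8} × (7/4, 4⋅√2)) ∪ ({-59/8, -7/3, 80/9} × (ℚ ∩ (7/4, 4⋅√2)))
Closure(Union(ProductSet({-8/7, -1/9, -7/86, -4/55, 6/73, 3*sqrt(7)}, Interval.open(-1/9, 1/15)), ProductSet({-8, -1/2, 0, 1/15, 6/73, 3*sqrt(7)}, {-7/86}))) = Union(ProductSet({-8, -1/2, 0, 1/15, 6/73, 3*sqrt(7)}, {-7/86}), ProductSet({-8/7, -1/9, -7/86, -4/55, 6/73, 3*sqrt(7)}, Interval(-1/9, 1/15)))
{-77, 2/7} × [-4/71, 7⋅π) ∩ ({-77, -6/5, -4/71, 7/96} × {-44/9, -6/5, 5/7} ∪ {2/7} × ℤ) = ({-77} × {5/7}) ∪ ({2/7} × {0, 1, …, 21})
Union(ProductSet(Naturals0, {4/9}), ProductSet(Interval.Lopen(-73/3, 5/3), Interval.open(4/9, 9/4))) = Union(ProductSet(Interval.Lopen(-73/3, 5/3), Interval.open(4/9, 9/4)), ProductSet(Naturals0, {4/9}))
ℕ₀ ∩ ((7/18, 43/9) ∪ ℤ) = ℕ₀ ∪ {1, 2, 3, 4}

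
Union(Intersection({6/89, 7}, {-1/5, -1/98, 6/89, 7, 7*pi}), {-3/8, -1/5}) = {-3/8, -1/5, 6/89, 7}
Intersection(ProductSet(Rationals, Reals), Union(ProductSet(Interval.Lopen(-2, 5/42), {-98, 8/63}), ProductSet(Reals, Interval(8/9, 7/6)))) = Union(ProductSet(Intersection(Interval.Lopen(-2, 5/42), Rationals), {-98, 8/63}), ProductSet(Rationals, Interval(8/9, 7/6)))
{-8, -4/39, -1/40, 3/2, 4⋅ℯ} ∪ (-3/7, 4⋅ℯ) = {-8} ∪ (-3/7, 4⋅ℯ]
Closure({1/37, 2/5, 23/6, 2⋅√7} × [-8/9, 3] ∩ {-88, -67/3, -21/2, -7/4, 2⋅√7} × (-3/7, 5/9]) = {2⋅√7} × [-3/7, 5/9]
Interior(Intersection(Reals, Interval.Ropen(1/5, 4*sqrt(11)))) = Interval.open(1/5, 4*sqrt(11))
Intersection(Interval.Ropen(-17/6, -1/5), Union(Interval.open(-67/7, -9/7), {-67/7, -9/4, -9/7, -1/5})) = Interval(-17/6, -9/7)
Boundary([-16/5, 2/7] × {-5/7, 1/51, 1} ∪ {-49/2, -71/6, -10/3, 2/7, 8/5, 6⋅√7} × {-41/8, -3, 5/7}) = ([-16/5, 2/7] × {-5/7, 1/51, 1}) ∪ ({-49/2, -71/6, -10/3, 2/7, 8/5, 6⋅√7} × {-41/8, -3, 5/7})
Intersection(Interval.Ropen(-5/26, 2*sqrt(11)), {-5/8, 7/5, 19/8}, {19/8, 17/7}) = {19/8}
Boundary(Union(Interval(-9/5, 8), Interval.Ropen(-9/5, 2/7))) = {-9/5, 8}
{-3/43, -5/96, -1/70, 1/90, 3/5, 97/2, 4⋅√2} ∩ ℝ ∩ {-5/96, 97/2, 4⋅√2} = {-5/96, 97/2, 4⋅√2}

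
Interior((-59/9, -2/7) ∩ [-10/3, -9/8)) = (-10/3, -9/8)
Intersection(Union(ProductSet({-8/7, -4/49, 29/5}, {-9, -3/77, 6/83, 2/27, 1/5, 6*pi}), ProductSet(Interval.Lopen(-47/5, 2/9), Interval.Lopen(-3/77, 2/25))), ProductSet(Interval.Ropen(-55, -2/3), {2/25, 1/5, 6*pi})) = Union(ProductSet({-8/7}, {1/5, 6*pi}), ProductSet(Interval.open(-47/5, -2/3), {2/25}))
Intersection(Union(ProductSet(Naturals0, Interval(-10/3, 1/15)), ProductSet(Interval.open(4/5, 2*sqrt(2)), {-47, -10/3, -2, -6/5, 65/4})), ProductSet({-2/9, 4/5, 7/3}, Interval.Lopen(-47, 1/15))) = ProductSet({7/3}, {-10/3, -2, -6/5})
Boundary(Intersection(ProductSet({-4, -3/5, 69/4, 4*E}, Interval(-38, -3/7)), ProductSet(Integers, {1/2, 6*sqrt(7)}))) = EmptySet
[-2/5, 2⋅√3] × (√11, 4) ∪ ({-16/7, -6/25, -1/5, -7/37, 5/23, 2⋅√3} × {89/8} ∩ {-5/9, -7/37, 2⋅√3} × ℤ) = [-2/5, 2⋅√3] × (√11, 4)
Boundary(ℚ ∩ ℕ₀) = ℕ₀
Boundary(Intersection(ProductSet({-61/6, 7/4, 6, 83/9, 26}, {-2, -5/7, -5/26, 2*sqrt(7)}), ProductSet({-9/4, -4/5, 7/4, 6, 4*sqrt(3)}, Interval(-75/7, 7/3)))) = ProductSet({7/4, 6}, {-2, -5/7, -5/26})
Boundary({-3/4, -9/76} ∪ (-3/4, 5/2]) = {-3/4, 5/2}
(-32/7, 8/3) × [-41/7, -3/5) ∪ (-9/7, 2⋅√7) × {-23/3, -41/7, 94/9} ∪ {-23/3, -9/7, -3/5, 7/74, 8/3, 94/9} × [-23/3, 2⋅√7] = ((-32/7, 8/3) × [-41/7, -3/5)) ∪ ((-9/7, 2⋅√7) × {-23/3, -41/7, 94/9}) ∪ ({-23/3, -9/7, -3/5, 7/74, 8/3, 94/9} × [-23/3, 2⋅√7])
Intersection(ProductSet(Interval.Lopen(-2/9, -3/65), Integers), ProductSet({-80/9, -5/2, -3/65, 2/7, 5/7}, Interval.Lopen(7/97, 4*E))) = ProductSet({-3/65}, Range(1, 11, 1))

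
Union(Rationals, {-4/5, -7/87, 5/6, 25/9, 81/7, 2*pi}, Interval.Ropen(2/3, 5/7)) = Union({2*pi}, Interval(2/3, 5/7), Rationals)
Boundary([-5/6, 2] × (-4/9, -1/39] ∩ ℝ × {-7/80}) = [-5/6, 2] × {-7/80}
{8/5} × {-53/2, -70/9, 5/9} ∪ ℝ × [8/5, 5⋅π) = ({8/5} × {-53/2, -70/9, 5/9}) ∪ (ℝ × [8/5, 5⋅π))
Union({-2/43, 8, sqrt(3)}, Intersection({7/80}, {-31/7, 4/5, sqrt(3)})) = {-2/43, 8, sqrt(3)}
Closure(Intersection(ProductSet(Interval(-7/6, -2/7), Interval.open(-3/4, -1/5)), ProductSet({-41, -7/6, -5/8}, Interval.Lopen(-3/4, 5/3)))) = ProductSet({-7/6, -5/8}, Interval(-3/4, -1/5))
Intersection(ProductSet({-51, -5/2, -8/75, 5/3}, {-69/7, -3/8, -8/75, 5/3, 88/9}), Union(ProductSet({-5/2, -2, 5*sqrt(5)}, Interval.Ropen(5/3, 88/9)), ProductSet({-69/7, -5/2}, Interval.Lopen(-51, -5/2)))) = ProductSet({-5/2}, {-69/7, 5/3})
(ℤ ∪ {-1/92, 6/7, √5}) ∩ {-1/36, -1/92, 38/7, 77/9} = {-1/92}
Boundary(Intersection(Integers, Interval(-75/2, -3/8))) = Range(-37, 0, 1)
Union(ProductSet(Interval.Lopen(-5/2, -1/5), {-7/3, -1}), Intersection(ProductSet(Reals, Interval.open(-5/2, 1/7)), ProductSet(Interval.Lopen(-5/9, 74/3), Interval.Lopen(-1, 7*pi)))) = Union(ProductSet(Interval.Lopen(-5/2, -1/5), {-7/3, -1}), ProductSet(Interval.Lopen(-5/9, 74/3), Interval.open(-1, 1/7)))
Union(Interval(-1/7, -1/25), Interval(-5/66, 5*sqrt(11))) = Interval(-1/7, 5*sqrt(11))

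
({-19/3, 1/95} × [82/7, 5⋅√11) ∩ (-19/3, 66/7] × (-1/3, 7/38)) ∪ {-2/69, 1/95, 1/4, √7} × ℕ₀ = {-2/69, 1/95, 1/4, √7} × ℕ₀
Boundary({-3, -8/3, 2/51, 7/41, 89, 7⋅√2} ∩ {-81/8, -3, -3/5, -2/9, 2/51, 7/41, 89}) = {-3, 2/51, 7/41, 89}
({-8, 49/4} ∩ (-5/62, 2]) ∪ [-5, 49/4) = [-5, 49/4)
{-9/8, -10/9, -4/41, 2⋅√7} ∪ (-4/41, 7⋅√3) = {-9/8, -10/9} ∪ [-4/41, 7⋅√3)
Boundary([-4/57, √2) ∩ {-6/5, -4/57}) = {-4/57}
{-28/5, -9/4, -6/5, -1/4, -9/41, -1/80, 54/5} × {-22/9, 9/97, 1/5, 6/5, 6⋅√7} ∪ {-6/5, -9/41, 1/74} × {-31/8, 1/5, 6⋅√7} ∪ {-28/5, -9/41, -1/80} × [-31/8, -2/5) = ({-28/5, -9/41, -1/80} × [-31/8, -2/5)) ∪ ({-6/5, -9/41, 1/74} × {-31/8, 1/5, 6⋅√7}) ∪ ({-28/5, -9/4, -6/5, -1/4, -9/41, -1/80, 54/5} × {-22/9, 9/97, 1/5, 6/5, 6⋅√7})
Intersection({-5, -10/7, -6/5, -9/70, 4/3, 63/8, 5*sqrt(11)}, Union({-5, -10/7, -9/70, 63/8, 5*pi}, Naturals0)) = {-5, -10/7, -9/70, 63/8}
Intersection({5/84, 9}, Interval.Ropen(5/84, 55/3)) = {5/84, 9}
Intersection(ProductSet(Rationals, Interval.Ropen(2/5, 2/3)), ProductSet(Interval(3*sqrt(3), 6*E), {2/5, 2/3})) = ProductSet(Intersection(Interval(3*sqrt(3), 6*E), Rationals), {2/5})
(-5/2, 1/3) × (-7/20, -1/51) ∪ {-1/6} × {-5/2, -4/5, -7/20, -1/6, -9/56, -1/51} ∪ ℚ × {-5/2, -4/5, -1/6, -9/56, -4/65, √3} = ({-1/6} × {-5/2, -4/5, -7/20, -1/6, -9/56, -1/51}) ∪ ((-5/2, 1/3) × (-7/20, -1/51)) ∪ (ℚ × {-5/2, -4/5, -1/6, -9/56, -4/65, √3})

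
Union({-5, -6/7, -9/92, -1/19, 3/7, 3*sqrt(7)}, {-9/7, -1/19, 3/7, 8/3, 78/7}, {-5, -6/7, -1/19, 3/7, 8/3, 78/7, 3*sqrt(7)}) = {-5, -9/7, -6/7, -9/92, -1/19, 3/7, 8/3, 78/7, 3*sqrt(7)}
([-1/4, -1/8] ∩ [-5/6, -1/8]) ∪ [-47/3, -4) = [-47/3, -4) ∪ [-1/4, -1/8]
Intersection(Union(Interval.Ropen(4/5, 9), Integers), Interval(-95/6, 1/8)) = Range(-15, 1, 1)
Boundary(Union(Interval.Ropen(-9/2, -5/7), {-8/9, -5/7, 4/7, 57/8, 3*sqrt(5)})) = {-9/2, -5/7, 4/7, 57/8, 3*sqrt(5)}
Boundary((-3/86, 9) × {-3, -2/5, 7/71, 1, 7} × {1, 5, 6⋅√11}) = [-3/86, 9] × {-3, -2/5, 7/71, 1, 7} × {1, 5, 6⋅√11}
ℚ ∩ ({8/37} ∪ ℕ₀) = ℕ₀ ∪ {8/37}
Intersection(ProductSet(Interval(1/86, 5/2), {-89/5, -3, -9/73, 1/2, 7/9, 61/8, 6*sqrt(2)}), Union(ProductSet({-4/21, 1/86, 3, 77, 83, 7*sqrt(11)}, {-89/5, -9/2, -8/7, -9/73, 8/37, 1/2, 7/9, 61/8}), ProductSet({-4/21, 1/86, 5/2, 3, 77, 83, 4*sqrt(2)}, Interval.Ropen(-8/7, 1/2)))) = Union(ProductSet({1/86}, {-89/5, -9/73, 1/2, 7/9, 61/8}), ProductSet({1/86, 5/2}, {-9/73}))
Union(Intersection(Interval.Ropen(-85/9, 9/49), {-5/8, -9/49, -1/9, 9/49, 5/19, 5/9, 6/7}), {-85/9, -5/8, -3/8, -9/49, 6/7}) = {-85/9, -5/8, -3/8, -9/49, -1/9, 6/7}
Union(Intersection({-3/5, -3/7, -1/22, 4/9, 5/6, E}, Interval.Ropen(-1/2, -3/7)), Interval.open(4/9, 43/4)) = Interval.open(4/9, 43/4)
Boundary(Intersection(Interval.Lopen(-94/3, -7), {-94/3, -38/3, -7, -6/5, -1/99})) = {-38/3, -7}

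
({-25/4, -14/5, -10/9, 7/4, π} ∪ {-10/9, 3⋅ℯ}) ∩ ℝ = {-25/4, -14/5, -10/9, 7/4, 3⋅ℯ, π}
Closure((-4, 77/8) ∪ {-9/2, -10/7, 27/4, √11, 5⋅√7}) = {-9/2, 5⋅√7} ∪ [-4, 77/8]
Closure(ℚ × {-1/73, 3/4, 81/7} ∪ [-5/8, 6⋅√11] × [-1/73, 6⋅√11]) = (ℝ × {-1/73}) ∪ ([-5/8, 6⋅√11] × [-1/73, 6⋅√11]) ∪ ((ℚ ∪ (-∞, -5/8] ∪ [6⋅√11, ∞)) × {-1/73, 3/4, 81/7})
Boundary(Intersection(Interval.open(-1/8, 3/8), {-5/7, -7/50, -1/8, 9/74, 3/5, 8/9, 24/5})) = {9/74}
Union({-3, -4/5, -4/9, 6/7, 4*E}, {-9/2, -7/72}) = {-9/2, -3, -4/5, -4/9, -7/72, 6/7, 4*E}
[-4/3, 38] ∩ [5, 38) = [5, 38)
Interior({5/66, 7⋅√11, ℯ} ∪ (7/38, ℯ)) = (7/38, ℯ)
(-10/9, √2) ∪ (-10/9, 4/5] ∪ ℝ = (-∞, ∞)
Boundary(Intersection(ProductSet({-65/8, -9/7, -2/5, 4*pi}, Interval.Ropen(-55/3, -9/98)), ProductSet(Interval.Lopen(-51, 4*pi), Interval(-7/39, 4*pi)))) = ProductSet({-65/8, -9/7, -2/5, 4*pi}, Interval(-7/39, -9/98))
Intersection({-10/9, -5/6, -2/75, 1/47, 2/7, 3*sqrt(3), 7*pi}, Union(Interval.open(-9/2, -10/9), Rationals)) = {-10/9, -5/6, -2/75, 1/47, 2/7}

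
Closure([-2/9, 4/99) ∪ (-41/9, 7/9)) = [-41/9, 7/9]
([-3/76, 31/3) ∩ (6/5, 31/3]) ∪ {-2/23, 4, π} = {-2/23} ∪ (6/5, 31/3)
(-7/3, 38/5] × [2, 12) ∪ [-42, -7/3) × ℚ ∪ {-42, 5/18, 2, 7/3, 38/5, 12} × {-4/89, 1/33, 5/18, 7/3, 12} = ([-42, -7/3) × ℚ) ∪ ((-7/3, 38/5] × [2, 12)) ∪ ({-42, 5/18, 2, 7/3, 38/5, 12} × {-4/89, 1/33, 5/18, 7/3, 12})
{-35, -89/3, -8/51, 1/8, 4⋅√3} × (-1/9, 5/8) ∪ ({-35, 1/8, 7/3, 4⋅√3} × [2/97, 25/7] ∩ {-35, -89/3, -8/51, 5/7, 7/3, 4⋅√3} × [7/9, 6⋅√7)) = ({-35, 7/3, 4⋅√3} × [7/9, 25/7]) ∪ ({-35, -89/3, -8/51, 1/8, 4⋅√3} × (-1/9, 5/8))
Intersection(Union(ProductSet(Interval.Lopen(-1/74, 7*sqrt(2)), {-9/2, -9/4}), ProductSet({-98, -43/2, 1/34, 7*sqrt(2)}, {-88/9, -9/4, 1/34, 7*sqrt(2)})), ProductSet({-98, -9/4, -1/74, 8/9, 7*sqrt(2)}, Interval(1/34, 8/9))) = ProductSet({-98, 7*sqrt(2)}, {1/34})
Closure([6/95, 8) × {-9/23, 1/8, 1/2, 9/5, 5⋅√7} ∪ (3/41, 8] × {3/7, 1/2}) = ([3/41, 8] × {3/7, 1/2}) ∪ ([6/95, 8] × {-9/23, 1/8, 1/2, 9/5, 5⋅√7})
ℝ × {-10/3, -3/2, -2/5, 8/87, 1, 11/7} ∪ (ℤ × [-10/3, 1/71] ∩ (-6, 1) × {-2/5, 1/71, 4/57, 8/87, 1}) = ({-5, -4, …, 0} × {-2/5, 1/71}) ∪ (ℝ × {-10/3, -3/2, -2/5, 8/87, 1, 11/7})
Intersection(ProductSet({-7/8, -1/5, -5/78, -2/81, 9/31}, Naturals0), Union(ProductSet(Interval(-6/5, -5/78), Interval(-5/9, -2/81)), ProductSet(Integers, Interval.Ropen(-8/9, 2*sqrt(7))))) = EmptySet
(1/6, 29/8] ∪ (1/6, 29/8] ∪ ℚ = ℚ ∪ [1/6, 29/8]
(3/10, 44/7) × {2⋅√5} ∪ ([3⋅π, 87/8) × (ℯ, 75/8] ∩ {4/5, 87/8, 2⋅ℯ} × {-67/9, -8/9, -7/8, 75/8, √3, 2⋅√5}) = (3/10, 44/7) × {2⋅√5}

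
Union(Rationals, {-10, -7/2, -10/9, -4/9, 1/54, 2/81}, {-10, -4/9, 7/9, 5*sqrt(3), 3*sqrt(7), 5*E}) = Union({5*sqrt(3), 3*sqrt(7), 5*E}, Rationals)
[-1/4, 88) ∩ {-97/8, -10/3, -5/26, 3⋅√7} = {-5/26, 3⋅√7}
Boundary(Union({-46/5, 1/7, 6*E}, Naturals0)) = Union({-46/5, 1/7, 6*E}, Naturals0)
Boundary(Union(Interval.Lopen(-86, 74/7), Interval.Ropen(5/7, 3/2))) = {-86, 74/7}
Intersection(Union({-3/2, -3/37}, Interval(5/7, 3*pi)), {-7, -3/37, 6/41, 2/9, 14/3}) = {-3/37, 14/3}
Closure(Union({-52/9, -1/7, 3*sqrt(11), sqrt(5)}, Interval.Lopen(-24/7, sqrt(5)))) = Union({-52/9, 3*sqrt(11)}, Interval(-24/7, sqrt(5)))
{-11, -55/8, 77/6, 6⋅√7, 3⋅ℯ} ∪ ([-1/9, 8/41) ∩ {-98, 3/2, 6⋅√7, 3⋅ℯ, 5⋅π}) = {-11, -55/8, 77/6, 6⋅√7, 3⋅ℯ}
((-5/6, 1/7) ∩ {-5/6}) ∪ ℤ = ℤ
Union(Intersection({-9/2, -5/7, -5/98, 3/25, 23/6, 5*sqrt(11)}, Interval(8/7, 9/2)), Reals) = Reals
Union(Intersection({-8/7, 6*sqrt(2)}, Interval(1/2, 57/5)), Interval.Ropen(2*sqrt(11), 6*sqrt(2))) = Interval(2*sqrt(11), 6*sqrt(2))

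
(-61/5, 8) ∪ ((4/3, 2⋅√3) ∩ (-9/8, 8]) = (-61/5, 8)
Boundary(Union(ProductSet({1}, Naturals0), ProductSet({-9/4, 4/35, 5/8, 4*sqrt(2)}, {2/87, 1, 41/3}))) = Union(ProductSet({1}, Naturals0), ProductSet({-9/4, 4/35, 5/8, 4*sqrt(2)}, {2/87, 1, 41/3}))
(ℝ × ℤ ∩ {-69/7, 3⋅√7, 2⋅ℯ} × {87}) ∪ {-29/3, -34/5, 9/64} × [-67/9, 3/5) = ({-29/3, -34/5, 9/64} × [-67/9, 3/5)) ∪ ({-69/7, 3⋅√7, 2⋅ℯ} × {87})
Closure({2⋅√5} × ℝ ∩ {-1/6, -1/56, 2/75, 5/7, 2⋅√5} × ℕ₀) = {2⋅√5} × ℕ₀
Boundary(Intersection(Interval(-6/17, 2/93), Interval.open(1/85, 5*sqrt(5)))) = {1/85, 2/93}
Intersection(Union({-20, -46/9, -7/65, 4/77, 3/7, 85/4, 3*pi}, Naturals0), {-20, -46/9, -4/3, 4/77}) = {-20, -46/9, 4/77}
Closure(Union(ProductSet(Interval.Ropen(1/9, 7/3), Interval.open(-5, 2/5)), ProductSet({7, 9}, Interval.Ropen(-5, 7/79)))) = Union(ProductSet({1/9, 7/3}, Interval(-5, 2/5)), ProductSet({7, 9}, Interval(-5, 7/79)), ProductSet(Interval(1/9, 7/3), {-5, 2/5}), ProductSet(Interval.Ropen(1/9, 7/3), Interval.open(-5, 2/5)))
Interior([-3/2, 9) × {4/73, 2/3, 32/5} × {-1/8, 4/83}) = ∅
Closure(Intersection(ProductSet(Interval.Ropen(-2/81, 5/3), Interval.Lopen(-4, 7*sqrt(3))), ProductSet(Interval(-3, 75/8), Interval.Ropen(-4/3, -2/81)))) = Union(ProductSet({-2/81, 5/3}, Interval(-4/3, -2/81)), ProductSet(Interval(-2/81, 5/3), {-4/3, -2/81}), ProductSet(Interval.Ropen(-2/81, 5/3), Interval.Ropen(-4/3, -2/81)))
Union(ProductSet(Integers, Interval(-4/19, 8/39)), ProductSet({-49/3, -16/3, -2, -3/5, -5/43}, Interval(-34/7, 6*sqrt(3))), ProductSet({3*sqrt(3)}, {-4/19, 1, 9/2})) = Union(ProductSet({3*sqrt(3)}, {-4/19, 1, 9/2}), ProductSet({-49/3, -16/3, -2, -3/5, -5/43}, Interval(-34/7, 6*sqrt(3))), ProductSet(Integers, Interval(-4/19, 8/39)))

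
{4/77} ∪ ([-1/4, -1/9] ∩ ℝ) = [-1/4, -1/9] ∪ {4/77}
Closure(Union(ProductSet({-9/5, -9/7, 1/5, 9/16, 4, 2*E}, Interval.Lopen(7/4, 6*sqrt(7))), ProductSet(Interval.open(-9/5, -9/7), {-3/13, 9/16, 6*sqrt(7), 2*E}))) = Union(ProductSet({-9/5, -9/7, 1/5, 9/16, 4, 2*E}, Interval(7/4, 6*sqrt(7))), ProductSet(Interval(-9/5, -9/7), {-3/13, 9/16, 6*sqrt(7), 2*E}))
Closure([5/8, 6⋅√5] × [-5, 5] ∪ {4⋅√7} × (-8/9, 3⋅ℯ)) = ({4⋅√7} × (-8/9, 3⋅ℯ]) ∪ ([5/8, 6⋅√5] × [-5, 5])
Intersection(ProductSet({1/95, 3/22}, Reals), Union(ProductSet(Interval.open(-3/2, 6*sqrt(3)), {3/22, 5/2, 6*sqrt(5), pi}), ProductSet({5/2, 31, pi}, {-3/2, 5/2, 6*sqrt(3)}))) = ProductSet({1/95, 3/22}, {3/22, 5/2, 6*sqrt(5), pi})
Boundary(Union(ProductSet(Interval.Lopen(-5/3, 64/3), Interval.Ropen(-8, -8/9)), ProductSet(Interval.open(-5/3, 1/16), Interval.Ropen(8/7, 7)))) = Union(ProductSet({-5/3, 1/16}, Interval(8/7, 7)), ProductSet({-5/3, 64/3}, Interval(-8, -8/9)), ProductSet(Interval(-5/3, 1/16), {8/7, 7}), ProductSet(Interval(-5/3, 64/3), {-8, -8/9}))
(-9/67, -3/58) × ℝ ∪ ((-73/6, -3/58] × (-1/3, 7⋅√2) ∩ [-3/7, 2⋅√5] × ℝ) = ((-9/67, -3/58) × ℝ) ∪ ([-3/7, -3/58] × (-1/3, 7⋅√2))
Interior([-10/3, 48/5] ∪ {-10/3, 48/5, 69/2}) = (-10/3, 48/5)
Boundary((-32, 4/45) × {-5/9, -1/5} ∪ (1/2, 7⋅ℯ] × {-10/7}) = ([-32, 4/45] × {-5/9, -1/5}) ∪ ([1/2, 7⋅ℯ] × {-10/7})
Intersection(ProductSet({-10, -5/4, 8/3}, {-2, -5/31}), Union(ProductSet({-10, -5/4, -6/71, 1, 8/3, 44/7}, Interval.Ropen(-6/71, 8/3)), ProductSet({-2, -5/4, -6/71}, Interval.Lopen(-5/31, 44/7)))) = EmptySet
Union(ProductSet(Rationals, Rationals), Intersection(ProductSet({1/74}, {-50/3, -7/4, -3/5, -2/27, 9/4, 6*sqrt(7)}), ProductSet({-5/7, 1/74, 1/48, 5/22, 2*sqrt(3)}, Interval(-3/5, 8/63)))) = ProductSet(Rationals, Rationals)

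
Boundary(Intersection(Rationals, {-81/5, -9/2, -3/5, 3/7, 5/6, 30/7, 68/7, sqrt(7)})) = {-81/5, -9/2, -3/5, 3/7, 5/6, 30/7, 68/7}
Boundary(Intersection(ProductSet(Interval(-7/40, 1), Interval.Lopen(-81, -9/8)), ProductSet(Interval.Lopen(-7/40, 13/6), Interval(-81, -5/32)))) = Union(ProductSet({-7/40, 1}, Interval(-81, -9/8)), ProductSet(Interval(-7/40, 1), {-81, -9/8}))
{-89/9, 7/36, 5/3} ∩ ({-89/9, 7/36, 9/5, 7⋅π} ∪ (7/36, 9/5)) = {-89/9, 7/36, 5/3}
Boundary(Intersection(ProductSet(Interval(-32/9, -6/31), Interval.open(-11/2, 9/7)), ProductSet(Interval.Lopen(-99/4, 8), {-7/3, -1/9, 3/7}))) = ProductSet(Interval(-32/9, -6/31), {-7/3, -1/9, 3/7})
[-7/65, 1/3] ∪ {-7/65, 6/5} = [-7/65, 1/3] ∪ {6/5}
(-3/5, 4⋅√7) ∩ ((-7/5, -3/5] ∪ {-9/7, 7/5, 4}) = {7/5, 4}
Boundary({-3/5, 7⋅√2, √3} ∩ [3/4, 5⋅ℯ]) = {7⋅√2, √3}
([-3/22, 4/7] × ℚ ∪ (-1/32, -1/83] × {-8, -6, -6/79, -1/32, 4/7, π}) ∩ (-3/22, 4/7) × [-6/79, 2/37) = (-3/22, 4/7) × (ℚ ∩ [-6/79, 2/37))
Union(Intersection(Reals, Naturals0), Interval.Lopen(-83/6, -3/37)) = Union(Interval.Lopen(-83/6, -3/37), Naturals0)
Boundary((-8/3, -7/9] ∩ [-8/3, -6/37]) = {-8/3, -7/9}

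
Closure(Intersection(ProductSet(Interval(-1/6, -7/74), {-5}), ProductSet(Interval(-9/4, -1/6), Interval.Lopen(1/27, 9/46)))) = EmptySet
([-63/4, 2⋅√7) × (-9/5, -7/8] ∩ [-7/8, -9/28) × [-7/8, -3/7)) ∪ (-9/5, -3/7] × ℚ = ((-9/5, -3/7] × ℚ) ∪ ([-7/8, -9/28) × {-7/8})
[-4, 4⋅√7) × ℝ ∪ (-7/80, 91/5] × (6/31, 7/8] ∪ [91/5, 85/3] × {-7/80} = ([91/5, 85/3] × {-7/80}) ∪ ([-4, 4⋅√7) × ℝ) ∪ ((-7/80, 91/5] × (6/31, 7/8])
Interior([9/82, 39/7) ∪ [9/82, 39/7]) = (9/82, 39/7)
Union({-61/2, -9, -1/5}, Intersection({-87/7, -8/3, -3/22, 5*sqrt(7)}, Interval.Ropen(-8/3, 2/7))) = {-61/2, -9, -8/3, -1/5, -3/22}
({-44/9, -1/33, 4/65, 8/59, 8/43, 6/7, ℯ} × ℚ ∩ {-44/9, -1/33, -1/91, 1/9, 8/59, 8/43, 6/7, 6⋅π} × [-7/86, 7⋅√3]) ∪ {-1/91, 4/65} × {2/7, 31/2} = ({-1/91, 4/65} × {2/7, 31/2}) ∪ ({-44/9, -1/33, 8/59, 8/43, 6/7} × (ℚ ∩ [-7/86, 7⋅√3]))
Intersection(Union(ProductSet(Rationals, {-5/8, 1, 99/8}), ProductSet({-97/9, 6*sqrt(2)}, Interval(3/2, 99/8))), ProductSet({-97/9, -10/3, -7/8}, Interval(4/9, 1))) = ProductSet({-97/9, -10/3, -7/8}, {1})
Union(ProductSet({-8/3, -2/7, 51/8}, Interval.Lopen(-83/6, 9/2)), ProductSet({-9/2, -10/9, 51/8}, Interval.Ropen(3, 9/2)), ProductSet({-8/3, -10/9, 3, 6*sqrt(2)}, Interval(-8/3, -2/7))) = Union(ProductSet({-9/2, -10/9, 51/8}, Interval.Ropen(3, 9/2)), ProductSet({-8/3, -2/7, 51/8}, Interval.Lopen(-83/6, 9/2)), ProductSet({-8/3, -10/9, 3, 6*sqrt(2)}, Interval(-8/3, -2/7)))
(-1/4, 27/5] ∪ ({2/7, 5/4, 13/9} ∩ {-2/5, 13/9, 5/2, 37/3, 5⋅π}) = (-1/4, 27/5]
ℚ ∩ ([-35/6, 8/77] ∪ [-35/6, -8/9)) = ℚ ∩ [-35/6, 8/77]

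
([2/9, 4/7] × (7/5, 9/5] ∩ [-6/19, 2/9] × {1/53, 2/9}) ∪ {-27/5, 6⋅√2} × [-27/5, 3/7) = {-27/5, 6⋅√2} × [-27/5, 3/7)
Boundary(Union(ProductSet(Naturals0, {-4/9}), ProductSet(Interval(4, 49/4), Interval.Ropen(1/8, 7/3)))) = Union(ProductSet({4, 49/4}, Interval(1/8, 7/3)), ProductSet(Interval(4, 49/4), {1/8, 7/3}), ProductSet(Union(Complement(Naturals0, Interval.open(4, 49/4)), Naturals0), {-4/9}))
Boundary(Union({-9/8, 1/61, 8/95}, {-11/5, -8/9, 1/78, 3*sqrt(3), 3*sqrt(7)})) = {-11/5, -9/8, -8/9, 1/78, 1/61, 8/95, 3*sqrt(3), 3*sqrt(7)}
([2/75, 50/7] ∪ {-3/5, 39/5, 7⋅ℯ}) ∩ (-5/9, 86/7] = [2/75, 50/7] ∪ {39/5}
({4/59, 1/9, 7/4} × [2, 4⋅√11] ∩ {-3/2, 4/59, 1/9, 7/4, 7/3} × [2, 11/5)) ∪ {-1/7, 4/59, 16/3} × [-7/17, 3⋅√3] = ({4/59, 1/9, 7/4} × [2, 11/5)) ∪ ({-1/7, 4/59, 16/3} × [-7/17, 3⋅√3])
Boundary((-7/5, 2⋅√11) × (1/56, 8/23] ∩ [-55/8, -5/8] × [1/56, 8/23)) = ({-7/5, -5/8} × [1/56, 8/23]) ∪ ([-7/5, -5/8] × {1/56, 8/23})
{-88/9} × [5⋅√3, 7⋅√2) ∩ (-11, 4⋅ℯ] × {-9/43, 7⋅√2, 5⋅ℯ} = ∅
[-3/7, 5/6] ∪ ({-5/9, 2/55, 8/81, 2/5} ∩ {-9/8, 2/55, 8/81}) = [-3/7, 5/6]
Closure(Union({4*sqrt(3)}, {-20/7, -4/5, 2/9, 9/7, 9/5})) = {-20/7, -4/5, 2/9, 9/7, 9/5, 4*sqrt(3)}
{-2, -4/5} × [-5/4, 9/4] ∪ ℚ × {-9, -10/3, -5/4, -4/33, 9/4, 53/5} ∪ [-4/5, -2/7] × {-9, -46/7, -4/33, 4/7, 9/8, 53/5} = ({-2, -4/5} × [-5/4, 9/4]) ∪ (ℚ × {-9, -10/3, -5/4, -4/33, 9/4, 53/5}) ∪ ([-4/5, -2/7] × {-9, -46/7, -4/33, 4/7, 9/8, 53/5})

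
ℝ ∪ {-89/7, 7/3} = ℝ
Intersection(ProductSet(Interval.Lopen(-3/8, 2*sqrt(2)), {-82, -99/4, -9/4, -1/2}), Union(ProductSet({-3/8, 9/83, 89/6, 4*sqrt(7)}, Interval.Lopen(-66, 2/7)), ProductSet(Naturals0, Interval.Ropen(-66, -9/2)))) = Union(ProductSet({9/83}, {-99/4, -9/4, -1/2}), ProductSet(Range(0, 3, 1), {-99/4}))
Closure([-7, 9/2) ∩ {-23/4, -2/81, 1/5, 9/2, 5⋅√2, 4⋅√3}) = {-23/4, -2/81, 1/5}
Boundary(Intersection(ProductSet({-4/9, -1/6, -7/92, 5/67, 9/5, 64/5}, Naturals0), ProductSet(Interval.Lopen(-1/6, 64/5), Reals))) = ProductSet({-7/92, 5/67, 9/5, 64/5}, Naturals0)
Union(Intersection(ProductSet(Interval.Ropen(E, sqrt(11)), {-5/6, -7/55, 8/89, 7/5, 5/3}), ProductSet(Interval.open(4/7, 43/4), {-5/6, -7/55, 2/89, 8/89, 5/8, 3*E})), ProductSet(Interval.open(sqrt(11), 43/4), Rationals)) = Union(ProductSet(Interval.open(sqrt(11), 43/4), Rationals), ProductSet(Interval.Ropen(E, sqrt(11)), {-5/6, -7/55, 8/89}))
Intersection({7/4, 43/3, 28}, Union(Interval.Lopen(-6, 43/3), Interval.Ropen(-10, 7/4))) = {7/4, 43/3}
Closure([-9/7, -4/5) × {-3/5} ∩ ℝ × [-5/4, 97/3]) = [-9/7, -4/5] × {-3/5}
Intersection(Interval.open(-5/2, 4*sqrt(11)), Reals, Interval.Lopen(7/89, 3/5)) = Interval.Lopen(7/89, 3/5)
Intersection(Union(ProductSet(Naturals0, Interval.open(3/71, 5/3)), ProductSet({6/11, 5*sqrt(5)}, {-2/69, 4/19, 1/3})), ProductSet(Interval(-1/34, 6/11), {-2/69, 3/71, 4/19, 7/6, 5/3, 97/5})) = Union(ProductSet({6/11}, {-2/69, 4/19}), ProductSet(Range(0, 1, 1), {4/19, 7/6}))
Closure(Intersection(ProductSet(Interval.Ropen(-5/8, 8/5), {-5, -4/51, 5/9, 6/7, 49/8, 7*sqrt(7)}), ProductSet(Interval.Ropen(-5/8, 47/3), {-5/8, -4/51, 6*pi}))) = ProductSet(Interval(-5/8, 8/5), {-4/51})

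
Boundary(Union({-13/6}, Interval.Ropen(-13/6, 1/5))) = {-13/6, 1/5}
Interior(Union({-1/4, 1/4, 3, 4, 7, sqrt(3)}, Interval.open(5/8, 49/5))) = Interval.open(5/8, 49/5)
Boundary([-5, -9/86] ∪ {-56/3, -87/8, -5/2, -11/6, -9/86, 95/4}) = {-56/3, -87/8, -5, -9/86, 95/4}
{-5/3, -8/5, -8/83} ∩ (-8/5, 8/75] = {-8/83}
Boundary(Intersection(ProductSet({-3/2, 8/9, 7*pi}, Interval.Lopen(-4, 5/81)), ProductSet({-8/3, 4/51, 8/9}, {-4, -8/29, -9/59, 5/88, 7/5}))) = ProductSet({8/9}, {-8/29, -9/59, 5/88})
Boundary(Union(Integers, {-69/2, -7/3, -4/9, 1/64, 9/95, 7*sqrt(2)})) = Union({-69/2, -7/3, -4/9, 1/64, 9/95, 7*sqrt(2)}, Integers)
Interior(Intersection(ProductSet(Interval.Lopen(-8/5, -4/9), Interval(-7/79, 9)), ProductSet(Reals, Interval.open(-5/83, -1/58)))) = ProductSet(Interval.open(-8/5, -4/9), Interval.open(-5/83, -1/58))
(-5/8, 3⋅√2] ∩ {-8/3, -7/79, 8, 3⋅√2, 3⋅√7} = {-7/79, 3⋅√2}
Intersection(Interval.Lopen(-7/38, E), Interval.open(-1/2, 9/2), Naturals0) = Range(0, 3, 1)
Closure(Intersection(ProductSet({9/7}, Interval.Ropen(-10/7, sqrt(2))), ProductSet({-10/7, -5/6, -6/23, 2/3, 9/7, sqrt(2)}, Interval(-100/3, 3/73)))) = ProductSet({9/7}, Interval(-10/7, 3/73))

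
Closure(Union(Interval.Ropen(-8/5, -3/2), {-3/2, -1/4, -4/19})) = Union({-1/4, -4/19}, Interval(-8/5, -3/2))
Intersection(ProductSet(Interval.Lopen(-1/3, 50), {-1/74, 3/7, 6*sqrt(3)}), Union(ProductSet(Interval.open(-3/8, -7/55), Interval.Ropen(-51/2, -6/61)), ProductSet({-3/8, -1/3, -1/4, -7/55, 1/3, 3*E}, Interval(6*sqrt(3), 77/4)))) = ProductSet({-1/4, -7/55, 1/3, 3*E}, {6*sqrt(3)})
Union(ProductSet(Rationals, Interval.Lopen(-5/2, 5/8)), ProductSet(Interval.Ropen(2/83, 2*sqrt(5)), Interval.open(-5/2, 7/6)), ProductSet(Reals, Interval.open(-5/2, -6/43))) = Union(ProductSet(Interval.Ropen(2/83, 2*sqrt(5)), Interval.open(-5/2, 7/6)), ProductSet(Rationals, Interval.Lopen(-5/2, 5/8)), ProductSet(Reals, Interval.open(-5/2, -6/43)))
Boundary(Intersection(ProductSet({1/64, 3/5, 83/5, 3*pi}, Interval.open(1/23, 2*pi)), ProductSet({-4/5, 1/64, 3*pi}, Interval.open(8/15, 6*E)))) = ProductSet({1/64, 3*pi}, Interval(8/15, 2*pi))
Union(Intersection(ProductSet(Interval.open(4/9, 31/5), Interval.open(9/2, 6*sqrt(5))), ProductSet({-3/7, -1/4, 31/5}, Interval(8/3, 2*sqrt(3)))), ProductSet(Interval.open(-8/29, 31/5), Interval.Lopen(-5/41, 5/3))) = ProductSet(Interval.open(-8/29, 31/5), Interval.Lopen(-5/41, 5/3))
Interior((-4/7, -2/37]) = (-4/7, -2/37)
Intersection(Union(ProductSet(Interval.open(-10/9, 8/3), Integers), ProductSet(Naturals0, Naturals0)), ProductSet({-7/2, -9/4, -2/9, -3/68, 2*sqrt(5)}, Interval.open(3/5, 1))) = EmptySet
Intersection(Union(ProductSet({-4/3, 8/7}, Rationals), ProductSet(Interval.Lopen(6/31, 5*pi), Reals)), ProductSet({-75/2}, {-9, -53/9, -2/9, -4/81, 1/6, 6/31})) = EmptySet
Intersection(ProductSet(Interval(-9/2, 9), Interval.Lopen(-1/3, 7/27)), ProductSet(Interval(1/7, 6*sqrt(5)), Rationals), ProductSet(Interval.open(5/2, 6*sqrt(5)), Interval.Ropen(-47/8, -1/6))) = ProductSet(Interval.Lopen(5/2, 9), Intersection(Interval.open(-1/3, -1/6), Rationals))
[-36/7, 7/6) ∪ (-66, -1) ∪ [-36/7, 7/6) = (-66, 7/6)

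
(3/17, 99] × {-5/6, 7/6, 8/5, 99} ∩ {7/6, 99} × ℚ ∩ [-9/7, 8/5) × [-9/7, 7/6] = {7/6} × {-5/6, 7/6}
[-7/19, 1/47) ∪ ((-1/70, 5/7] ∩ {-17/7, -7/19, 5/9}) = [-7/19, 1/47) ∪ {5/9}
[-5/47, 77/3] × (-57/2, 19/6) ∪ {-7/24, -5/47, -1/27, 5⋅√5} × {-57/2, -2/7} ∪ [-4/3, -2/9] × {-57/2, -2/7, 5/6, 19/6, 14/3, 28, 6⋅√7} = ([-5/47, 77/3] × (-57/2, 19/6)) ∪ ({-7/24, -5/47, -1/27, 5⋅√5} × {-57/2, -2/7}) ∪ ([-4/3, -2/9] × {-57/2, -2/7, 5/6, 19/6, 14/3, 28, 6⋅√7})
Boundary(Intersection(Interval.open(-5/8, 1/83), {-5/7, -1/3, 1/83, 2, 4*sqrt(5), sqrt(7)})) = {-1/3}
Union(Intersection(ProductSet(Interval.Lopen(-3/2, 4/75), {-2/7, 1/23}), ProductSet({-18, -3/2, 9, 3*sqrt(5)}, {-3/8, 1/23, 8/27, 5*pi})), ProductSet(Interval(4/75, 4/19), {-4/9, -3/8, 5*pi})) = ProductSet(Interval(4/75, 4/19), {-4/9, -3/8, 5*pi})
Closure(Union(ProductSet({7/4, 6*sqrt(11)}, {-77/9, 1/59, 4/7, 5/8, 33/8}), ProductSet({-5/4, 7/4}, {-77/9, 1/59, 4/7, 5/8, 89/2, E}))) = Union(ProductSet({-5/4, 7/4}, {-77/9, 1/59, 4/7, 5/8, 89/2, E}), ProductSet({7/4, 6*sqrt(11)}, {-77/9, 1/59, 4/7, 5/8, 33/8}))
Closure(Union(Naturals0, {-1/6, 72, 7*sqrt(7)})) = Union({-1/6, 7*sqrt(7)}, Naturals0)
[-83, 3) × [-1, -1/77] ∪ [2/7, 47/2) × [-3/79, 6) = ([-83, 3) × [-1, -1/77]) ∪ ([2/7, 47/2) × [-3/79, 6))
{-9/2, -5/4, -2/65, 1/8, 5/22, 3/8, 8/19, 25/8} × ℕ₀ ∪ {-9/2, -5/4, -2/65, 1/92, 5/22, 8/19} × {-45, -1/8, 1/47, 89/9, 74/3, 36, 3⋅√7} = ({-9/2, -5/4, -2/65, 1/8, 5/22, 3/8, 8/19, 25/8} × ℕ₀) ∪ ({-9/2, -5/4, -2/65, 1/92, 5/22, 8/19} × {-45, -1/8, 1/47, 89/9, 74/3, 36, 3⋅√7})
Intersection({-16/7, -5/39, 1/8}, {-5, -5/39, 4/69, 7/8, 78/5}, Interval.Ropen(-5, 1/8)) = {-5/39}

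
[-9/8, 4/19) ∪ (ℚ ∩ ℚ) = ℚ ∪ [-9/8, 4/19]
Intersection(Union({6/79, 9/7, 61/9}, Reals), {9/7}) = {9/7}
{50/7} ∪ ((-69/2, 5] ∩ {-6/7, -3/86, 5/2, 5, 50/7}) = {-6/7, -3/86, 5/2, 5, 50/7}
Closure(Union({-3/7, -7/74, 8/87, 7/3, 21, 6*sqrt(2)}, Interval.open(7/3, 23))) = Union({-3/7, -7/74, 8/87}, Interval(7/3, 23))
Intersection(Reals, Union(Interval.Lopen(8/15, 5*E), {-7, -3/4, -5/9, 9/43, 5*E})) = Union({-7, -3/4, -5/9, 9/43}, Interval.Lopen(8/15, 5*E))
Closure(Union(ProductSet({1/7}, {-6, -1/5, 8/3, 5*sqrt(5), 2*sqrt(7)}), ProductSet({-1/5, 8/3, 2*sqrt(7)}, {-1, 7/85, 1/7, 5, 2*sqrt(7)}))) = Union(ProductSet({1/7}, {-6, -1/5, 8/3, 5*sqrt(5), 2*sqrt(7)}), ProductSet({-1/5, 8/3, 2*sqrt(7)}, {-1, 7/85, 1/7, 5, 2*sqrt(7)}))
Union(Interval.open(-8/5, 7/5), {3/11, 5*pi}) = Union({5*pi}, Interval.open(-8/5, 7/5))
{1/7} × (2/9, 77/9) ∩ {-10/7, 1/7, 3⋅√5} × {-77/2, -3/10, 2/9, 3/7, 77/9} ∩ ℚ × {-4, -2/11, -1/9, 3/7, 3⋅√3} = {1/7} × {3/7}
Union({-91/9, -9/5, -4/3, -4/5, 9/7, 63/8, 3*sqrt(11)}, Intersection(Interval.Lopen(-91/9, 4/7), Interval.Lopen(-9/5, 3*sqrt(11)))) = Union({-91/9, 9/7, 63/8, 3*sqrt(11)}, Interval(-9/5, 4/7))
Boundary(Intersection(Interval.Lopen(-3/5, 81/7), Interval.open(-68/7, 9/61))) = {-3/5, 9/61}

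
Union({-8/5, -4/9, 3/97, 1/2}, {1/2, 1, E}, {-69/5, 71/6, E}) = {-69/5, -8/5, -4/9, 3/97, 1/2, 1, 71/6, E}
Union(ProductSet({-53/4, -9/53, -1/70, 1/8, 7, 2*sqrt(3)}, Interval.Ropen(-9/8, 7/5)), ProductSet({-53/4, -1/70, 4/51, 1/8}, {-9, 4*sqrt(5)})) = Union(ProductSet({-53/4, -1/70, 4/51, 1/8}, {-9, 4*sqrt(5)}), ProductSet({-53/4, -9/53, -1/70, 1/8, 7, 2*sqrt(3)}, Interval.Ropen(-9/8, 7/5)))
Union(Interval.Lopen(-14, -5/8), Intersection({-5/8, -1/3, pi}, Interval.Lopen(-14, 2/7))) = Union({-1/3}, Interval.Lopen(-14, -5/8))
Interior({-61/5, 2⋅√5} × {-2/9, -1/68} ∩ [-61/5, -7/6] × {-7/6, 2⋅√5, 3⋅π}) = ∅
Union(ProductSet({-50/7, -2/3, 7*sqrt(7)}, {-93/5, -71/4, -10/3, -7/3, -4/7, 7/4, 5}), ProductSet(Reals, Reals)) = ProductSet(Reals, Reals)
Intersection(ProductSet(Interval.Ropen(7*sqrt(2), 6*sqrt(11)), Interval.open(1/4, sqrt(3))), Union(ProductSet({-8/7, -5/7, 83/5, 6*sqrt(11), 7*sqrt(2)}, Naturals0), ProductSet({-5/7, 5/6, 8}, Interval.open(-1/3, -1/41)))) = ProductSet({83/5, 7*sqrt(2)}, Range(1, 2, 1))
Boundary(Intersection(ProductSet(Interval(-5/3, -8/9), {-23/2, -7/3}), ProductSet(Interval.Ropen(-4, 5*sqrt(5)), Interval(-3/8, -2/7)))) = EmptySet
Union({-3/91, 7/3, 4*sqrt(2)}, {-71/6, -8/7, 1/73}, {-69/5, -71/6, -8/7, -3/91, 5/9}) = {-69/5, -71/6, -8/7, -3/91, 1/73, 5/9, 7/3, 4*sqrt(2)}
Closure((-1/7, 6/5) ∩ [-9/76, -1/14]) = [-9/76, -1/14]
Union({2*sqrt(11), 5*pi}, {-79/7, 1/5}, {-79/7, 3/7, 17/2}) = {-79/7, 1/5, 3/7, 17/2, 2*sqrt(11), 5*pi}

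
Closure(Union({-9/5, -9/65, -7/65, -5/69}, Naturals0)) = Union({-9/5, -9/65, -7/65, -5/69}, Naturals0)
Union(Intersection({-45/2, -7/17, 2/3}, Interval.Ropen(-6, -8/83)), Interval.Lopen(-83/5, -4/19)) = Interval.Lopen(-83/5, -4/19)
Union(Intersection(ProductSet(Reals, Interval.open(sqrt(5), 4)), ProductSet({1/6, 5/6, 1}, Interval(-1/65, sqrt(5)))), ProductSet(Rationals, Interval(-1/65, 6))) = ProductSet(Rationals, Interval(-1/65, 6))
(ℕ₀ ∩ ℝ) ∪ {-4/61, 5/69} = {-4/61, 5/69} ∪ ℕ₀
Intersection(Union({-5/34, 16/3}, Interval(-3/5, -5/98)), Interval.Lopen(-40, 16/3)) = Union({16/3}, Interval(-3/5, -5/98))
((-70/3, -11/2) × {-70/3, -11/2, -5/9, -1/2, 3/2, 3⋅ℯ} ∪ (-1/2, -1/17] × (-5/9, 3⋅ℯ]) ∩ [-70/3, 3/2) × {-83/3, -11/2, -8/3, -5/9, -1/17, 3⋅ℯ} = ((-1/2, -1/17] × {-1/17, 3⋅ℯ}) ∪ ((-70/3, -11/2) × {-11/2, -5/9, 3⋅ℯ})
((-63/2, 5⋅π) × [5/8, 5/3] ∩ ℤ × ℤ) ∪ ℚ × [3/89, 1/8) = (ℚ × [3/89, 1/8)) ∪ ({-31, -30, …, 15} × {1})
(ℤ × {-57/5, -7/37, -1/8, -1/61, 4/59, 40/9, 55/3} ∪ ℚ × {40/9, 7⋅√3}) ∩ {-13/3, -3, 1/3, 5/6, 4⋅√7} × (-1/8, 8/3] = {-3} × {-1/61, 4/59}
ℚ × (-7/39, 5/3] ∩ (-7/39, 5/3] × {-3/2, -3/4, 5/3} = (ℚ ∩ (-7/39, 5/3]) × {5/3}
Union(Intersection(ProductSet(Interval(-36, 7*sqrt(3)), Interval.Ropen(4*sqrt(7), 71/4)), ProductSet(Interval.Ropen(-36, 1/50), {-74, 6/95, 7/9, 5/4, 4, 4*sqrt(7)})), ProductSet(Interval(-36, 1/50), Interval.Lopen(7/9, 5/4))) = Union(ProductSet(Interval(-36, 1/50), Interval.Lopen(7/9, 5/4)), ProductSet(Interval.Ropen(-36, 1/50), {4*sqrt(7)}))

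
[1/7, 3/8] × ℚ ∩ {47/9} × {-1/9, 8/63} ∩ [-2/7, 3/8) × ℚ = ∅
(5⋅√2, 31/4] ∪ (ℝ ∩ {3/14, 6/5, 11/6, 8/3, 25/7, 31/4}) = {3/14, 6/5, 11/6, 8/3, 25/7} ∪ (5⋅√2, 31/4]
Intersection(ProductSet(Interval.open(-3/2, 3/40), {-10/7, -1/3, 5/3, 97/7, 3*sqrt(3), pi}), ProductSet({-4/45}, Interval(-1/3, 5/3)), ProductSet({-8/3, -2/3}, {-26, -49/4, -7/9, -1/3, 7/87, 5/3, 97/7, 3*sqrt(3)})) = EmptySet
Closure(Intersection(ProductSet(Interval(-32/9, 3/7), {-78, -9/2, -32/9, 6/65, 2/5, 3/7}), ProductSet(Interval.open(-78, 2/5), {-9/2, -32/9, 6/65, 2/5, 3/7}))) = ProductSet(Interval(-32/9, 2/5), {-9/2, -32/9, 6/65, 2/5, 3/7})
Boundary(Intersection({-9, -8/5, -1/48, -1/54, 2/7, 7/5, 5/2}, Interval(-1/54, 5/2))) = {-1/54, 2/7, 7/5, 5/2}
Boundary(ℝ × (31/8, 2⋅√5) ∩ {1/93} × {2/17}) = ∅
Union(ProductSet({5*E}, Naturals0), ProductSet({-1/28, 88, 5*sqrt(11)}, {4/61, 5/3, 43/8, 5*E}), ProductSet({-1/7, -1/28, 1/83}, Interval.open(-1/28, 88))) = Union(ProductSet({5*E}, Naturals0), ProductSet({-1/7, -1/28, 1/83}, Interval.open(-1/28, 88)), ProductSet({-1/28, 88, 5*sqrt(11)}, {4/61, 5/3, 43/8, 5*E}))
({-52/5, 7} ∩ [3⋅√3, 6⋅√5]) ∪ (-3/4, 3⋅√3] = (-3/4, 3⋅√3] ∪ {7}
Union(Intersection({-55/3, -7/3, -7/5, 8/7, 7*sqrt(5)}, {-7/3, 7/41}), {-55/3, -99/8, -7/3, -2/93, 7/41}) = {-55/3, -99/8, -7/3, -2/93, 7/41}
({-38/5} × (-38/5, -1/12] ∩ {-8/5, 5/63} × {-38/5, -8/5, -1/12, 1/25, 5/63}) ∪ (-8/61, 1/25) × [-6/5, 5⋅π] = (-8/61, 1/25) × [-6/5, 5⋅π]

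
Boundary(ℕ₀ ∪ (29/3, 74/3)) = {29/3, 74/3} ∪ (ℕ₀ \ (29/3, 74/3))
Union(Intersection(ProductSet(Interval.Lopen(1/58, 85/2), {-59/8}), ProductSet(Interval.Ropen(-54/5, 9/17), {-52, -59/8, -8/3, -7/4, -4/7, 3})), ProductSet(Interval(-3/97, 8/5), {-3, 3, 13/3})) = Union(ProductSet(Interval(-3/97, 8/5), {-3, 3, 13/3}), ProductSet(Interval.open(1/58, 9/17), {-59/8}))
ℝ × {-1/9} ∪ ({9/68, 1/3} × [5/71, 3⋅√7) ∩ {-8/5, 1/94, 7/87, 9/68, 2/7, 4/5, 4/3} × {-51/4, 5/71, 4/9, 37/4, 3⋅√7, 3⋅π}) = (ℝ × {-1/9}) ∪ ({9/68} × {5/71, 4/9})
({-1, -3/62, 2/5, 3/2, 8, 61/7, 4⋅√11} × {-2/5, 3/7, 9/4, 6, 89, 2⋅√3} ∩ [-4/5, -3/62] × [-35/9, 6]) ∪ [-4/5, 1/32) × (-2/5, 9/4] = ([-4/5, 1/32) × (-2/5, 9/4]) ∪ ({-3/62} × {-2/5, 3/7, 9/4, 6, 2⋅√3})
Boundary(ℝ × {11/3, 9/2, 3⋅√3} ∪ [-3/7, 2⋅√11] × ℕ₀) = (ℝ × {11/3, 9/2, 3⋅√3}) ∪ ([-3/7, 2⋅√11] × ℕ₀)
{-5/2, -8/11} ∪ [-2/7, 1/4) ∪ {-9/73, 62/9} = {-5/2, -8/11, 62/9} ∪ [-2/7, 1/4)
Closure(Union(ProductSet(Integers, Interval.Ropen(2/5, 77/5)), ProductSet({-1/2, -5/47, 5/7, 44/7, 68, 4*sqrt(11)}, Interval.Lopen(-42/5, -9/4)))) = Union(ProductSet({-1/2, -5/47, 5/7, 44/7, 68, 4*sqrt(11)}, Interval(-42/5, -9/4)), ProductSet(Integers, Interval(2/5, 77/5)))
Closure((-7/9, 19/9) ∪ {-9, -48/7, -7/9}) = {-9, -48/7} ∪ [-7/9, 19/9]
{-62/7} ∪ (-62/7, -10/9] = [-62/7, -10/9]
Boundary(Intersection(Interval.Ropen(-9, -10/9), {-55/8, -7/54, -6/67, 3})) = {-55/8}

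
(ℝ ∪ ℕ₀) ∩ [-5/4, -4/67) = [-5/4, -4/67)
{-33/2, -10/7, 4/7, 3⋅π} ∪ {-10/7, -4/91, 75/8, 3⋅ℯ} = {-33/2, -10/7, -4/91, 4/7, 75/8, 3⋅ℯ, 3⋅π}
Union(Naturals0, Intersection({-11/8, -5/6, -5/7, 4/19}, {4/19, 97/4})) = Union({4/19}, Naturals0)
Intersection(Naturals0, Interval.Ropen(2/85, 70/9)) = Range(1, 8, 1)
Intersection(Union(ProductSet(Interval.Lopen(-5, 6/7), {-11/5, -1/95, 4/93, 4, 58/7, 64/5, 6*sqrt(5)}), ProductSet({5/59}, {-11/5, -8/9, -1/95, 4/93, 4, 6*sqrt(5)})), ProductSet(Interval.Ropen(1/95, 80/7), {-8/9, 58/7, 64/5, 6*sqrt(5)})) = Union(ProductSet({5/59}, {-8/9, 6*sqrt(5)}), ProductSet(Interval(1/95, 6/7), {58/7, 64/5, 6*sqrt(5)}))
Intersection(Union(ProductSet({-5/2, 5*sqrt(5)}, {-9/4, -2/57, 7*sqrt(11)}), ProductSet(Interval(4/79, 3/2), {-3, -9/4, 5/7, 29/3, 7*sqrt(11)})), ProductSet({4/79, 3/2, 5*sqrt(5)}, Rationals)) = Union(ProductSet({5*sqrt(5)}, {-9/4, -2/57}), ProductSet({4/79, 3/2}, {-3, -9/4, 5/7, 29/3}))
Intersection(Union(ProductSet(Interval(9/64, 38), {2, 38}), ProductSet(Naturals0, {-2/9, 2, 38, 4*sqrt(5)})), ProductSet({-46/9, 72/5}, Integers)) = ProductSet({72/5}, {2, 38})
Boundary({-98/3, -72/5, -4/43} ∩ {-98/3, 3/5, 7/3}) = {-98/3}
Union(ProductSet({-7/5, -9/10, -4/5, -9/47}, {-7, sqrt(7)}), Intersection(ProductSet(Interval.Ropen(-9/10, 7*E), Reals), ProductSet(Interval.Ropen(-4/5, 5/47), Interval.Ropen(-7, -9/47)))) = Union(ProductSet({-7/5, -9/10, -4/5, -9/47}, {-7, sqrt(7)}), ProductSet(Interval.Ropen(-4/5, 5/47), Interval.Ropen(-7, -9/47)))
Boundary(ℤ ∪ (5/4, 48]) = {5/4} ∪ (ℤ \ (5/4, 48))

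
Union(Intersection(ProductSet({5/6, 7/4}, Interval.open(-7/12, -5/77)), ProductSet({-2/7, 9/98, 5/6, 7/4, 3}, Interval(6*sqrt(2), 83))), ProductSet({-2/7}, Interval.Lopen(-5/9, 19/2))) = ProductSet({-2/7}, Interval.Lopen(-5/9, 19/2))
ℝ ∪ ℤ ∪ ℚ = ℝ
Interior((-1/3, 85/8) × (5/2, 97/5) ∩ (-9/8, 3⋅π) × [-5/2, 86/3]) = (-1/3, 3⋅π) × (5/2, 97/5)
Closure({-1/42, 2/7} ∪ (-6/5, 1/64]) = [-6/5, 1/64] ∪ {2/7}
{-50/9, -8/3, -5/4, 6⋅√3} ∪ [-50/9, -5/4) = [-50/9, -5/4] ∪ {6⋅√3}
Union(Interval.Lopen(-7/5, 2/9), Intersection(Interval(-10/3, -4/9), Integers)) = Union(Interval.Lopen(-7/5, 2/9), Range(-3, 0, 1))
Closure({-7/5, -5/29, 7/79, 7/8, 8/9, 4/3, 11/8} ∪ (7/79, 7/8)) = {-7/5, -5/29, 8/9, 4/3, 11/8} ∪ [7/79, 7/8]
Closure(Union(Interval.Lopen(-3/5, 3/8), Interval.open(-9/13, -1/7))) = Interval(-9/13, 3/8)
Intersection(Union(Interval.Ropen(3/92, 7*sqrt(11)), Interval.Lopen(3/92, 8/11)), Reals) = Interval.Ropen(3/92, 7*sqrt(11))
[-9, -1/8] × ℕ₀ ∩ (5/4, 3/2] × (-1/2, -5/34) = ∅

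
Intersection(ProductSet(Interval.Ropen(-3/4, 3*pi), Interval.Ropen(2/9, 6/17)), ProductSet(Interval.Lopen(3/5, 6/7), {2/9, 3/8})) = ProductSet(Interval.Lopen(3/5, 6/7), {2/9})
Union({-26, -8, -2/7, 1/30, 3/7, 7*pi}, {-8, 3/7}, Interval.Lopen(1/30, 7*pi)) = Union({-26, -8, -2/7}, Interval(1/30, 7*pi))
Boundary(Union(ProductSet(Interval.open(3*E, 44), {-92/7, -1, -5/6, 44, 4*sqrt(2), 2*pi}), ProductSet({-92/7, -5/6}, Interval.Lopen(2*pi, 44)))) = Union(ProductSet({-92/7, -5/6}, Interval(2*pi, 44)), ProductSet(Interval(3*E, 44), {-92/7, -1, -5/6, 44, 4*sqrt(2), 2*pi}))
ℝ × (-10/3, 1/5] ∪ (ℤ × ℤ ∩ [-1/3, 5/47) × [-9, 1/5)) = (ℝ × (-10/3, 1/5]) ∪ ({0} × {-9, -8, …, 0})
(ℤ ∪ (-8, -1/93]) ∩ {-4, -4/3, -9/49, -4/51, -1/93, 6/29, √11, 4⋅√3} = {-4, -4/3, -9/49, -4/51, -1/93}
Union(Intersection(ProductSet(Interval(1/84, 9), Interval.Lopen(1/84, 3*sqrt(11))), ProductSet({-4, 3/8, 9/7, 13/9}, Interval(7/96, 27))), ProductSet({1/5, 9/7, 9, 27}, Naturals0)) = Union(ProductSet({3/8, 9/7, 13/9}, Interval(7/96, 3*sqrt(11))), ProductSet({1/5, 9/7, 9, 27}, Naturals0))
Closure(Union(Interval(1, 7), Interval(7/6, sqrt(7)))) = Interval(1, 7)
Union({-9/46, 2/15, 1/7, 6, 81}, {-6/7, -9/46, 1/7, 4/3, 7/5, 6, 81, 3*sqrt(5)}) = {-6/7, -9/46, 2/15, 1/7, 4/3, 7/5, 6, 81, 3*sqrt(5)}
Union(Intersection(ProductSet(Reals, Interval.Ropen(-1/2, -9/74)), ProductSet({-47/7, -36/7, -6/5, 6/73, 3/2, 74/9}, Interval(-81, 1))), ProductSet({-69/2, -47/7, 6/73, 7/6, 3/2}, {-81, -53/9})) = Union(ProductSet({-69/2, -47/7, 6/73, 7/6, 3/2}, {-81, -53/9}), ProductSet({-47/7, -36/7, -6/5, 6/73, 3/2, 74/9}, Interval.Ropen(-1/2, -9/74)))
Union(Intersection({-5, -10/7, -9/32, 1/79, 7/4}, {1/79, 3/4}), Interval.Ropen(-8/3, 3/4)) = Interval.Ropen(-8/3, 3/4)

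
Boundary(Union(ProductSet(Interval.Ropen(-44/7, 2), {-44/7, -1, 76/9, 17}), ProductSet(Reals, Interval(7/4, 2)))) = Union(ProductSet(Interval(-44/7, 2), {-44/7, -1, 76/9, 17}), ProductSet(Reals, {7/4, 2}))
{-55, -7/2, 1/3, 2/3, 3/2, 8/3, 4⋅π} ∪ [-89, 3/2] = [-89, 3/2] ∪ {8/3, 4⋅π}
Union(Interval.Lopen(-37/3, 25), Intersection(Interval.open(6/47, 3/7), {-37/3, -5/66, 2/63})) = Interval.Lopen(-37/3, 25)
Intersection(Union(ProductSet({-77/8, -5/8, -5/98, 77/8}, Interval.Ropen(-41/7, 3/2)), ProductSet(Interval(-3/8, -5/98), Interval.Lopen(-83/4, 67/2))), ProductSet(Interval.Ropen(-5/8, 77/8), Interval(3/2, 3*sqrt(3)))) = ProductSet(Interval(-3/8, -5/98), Interval(3/2, 3*sqrt(3)))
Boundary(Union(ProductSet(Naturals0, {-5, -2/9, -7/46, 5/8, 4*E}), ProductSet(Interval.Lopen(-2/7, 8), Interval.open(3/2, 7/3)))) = Union(ProductSet({-2/7, 8}, Interval(3/2, 7/3)), ProductSet(Interval(-2/7, 8), {3/2, 7/3}), ProductSet(Union(Complement(Naturals0, Interval.open(-2/7, 8)), Naturals0), {-5, -2/9, -7/46, 5/8, 4*E}))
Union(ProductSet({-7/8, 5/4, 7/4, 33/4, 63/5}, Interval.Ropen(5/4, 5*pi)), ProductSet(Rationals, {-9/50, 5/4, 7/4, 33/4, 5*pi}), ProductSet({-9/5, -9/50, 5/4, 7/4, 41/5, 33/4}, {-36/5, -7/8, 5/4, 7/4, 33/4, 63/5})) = Union(ProductSet({-7/8, 5/4, 7/4, 33/4, 63/5}, Interval.Ropen(5/4, 5*pi)), ProductSet({-9/5, -9/50, 5/4, 7/4, 41/5, 33/4}, {-36/5, -7/8, 5/4, 7/4, 33/4, 63/5}), ProductSet(Rationals, {-9/50, 5/4, 7/4, 33/4, 5*pi}))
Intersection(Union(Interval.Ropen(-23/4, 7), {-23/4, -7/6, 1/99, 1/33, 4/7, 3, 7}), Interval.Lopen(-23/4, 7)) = Interval.Lopen(-23/4, 7)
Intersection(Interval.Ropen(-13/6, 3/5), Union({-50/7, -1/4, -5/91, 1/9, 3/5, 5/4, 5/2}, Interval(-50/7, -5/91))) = Union({1/9}, Interval(-13/6, -5/91))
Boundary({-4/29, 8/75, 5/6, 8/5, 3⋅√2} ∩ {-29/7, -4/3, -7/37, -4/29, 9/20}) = {-4/29}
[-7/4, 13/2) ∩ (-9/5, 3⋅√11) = [-7/4, 13/2)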